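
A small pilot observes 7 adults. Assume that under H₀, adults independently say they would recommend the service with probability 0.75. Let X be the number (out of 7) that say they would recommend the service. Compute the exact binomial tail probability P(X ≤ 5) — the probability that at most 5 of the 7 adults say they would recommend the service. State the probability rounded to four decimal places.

X is binomial with n = 7 and p = 0.75.
P(X ≤ 5) = Σ_{j=0}^{5} C(7,j)·0.75^j·0.25^{7−j}.
= 0.000061 + 0.001282 + 0.011536 + 0.057678 + 0.173035 + 0.311462 = 0.5551.

P = 0.5551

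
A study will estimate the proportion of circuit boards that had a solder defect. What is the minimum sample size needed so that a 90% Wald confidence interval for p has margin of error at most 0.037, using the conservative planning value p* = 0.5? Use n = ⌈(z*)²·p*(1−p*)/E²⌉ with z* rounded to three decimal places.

n = 495

z* = 1.645 at the 90% level.
p*(1−p*) = 0.2500.
Required n before rounding: 2.706025 × 0.2500 / 0.037² = 494.161.
⌈494.161⌉ = 495.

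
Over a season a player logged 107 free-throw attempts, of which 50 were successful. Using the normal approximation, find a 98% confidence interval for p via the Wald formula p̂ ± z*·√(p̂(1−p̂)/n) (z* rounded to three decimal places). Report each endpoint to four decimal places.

With x = 50 successes in n = 107, p̂ = 0.46729.
SE(p̂) = √(0.46729·0.53271/107) = 0.048233.
z* = 2.326 at the 98% level.
Margin = 2.326·0.048233 = 0.11219.
So the interval runs from 0.3551 to 0.5795.

(0.3551, 0.5795)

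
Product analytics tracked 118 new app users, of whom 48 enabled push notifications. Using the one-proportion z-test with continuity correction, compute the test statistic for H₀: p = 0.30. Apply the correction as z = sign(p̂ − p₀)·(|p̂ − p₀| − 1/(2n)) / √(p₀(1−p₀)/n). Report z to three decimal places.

The sample proportion is 48/118 = 0.40678. p̂ − p₀ = 0.106780.
1/(2n) = 0.004237.
Corrected numerator: |0.106780| − 0.004237 = 0.102543.
SE₀ = √(0.30·0.70/118) = 0.042186.
z = +0.102543/0.042186 = 2.431.

z = 2.431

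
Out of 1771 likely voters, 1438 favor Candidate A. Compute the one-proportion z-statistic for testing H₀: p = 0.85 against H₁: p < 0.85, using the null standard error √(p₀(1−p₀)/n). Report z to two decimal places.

The sample proportion is 1438/1771 = 0.81197.
Null standard error: √(0.85·0.15/1771) = √0.000071993 = 0.008485.
z = (p̂ − p₀)/SE = (0.81197 − 0.85)/0.008485 = -4.48.

z = -4.48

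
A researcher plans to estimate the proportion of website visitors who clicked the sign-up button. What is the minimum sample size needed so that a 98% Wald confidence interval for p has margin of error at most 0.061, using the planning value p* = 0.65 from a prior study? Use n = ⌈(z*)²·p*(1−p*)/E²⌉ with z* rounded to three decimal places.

For 98% confidence, z* = 2.326.
p*(1−p*) = 0.65·0.35 = 0.2275.
(z*)²·p*(1−p*)/E² = 5.410276·0.2275/0.003721 = 330.781.
⌈330.781⌉ = 331.

n = 331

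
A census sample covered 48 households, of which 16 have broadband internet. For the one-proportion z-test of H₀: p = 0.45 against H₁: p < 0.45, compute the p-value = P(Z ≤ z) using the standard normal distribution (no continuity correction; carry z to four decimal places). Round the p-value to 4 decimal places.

With x = 16 successes in n = 48, p̂ = 0.33333.
SE₀ = √(0.45·0.55/48) = 0.071807.
Test statistic (full precision, shown to 4 dp): z = (16/48 − 0.45)/SE₀ ≈ -1.6247.
p-value = P(Z ≤ z) with z = -1.6247 → 0.0521.

p-value = 0.0521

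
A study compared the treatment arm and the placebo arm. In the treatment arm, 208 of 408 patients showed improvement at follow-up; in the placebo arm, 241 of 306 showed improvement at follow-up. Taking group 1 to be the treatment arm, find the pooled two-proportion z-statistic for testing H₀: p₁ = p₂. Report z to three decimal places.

p̂₁ = 208/408 = 0.50980, p̂₂ = 241/306 = 0.78758.
Pooling: p̂ = 449/714 = 0.62885.
SE = √[p̂(1−p̂)(1/n₁+1/n₂)] = √[0.62885·0.37115·(1/408+1/306)] ≈ 0.036535.
z = (p̂₁ − p̂₂)/SE = (0.50980 − 0.78758)/0.036535 = -0.27778/0.036535 = -7.603.

z = -7.603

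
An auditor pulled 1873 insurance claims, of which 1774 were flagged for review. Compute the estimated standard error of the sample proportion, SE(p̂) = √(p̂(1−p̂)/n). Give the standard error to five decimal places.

p̂ = 1774/1873 = 0.94714.
p̂(1−p̂) = 0.94714·0.05286 = 0.050066.
Dividing by n and taking the root: √0.000026730 = 0.00517.

SE = 0.00517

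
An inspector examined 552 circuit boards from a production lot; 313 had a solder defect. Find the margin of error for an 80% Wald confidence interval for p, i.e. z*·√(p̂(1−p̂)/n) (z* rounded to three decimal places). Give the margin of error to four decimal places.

p̂ = 313/552 = 0.56703.
SE = √(p̂(1−p̂)/n) = √(0.245507/552) = 0.021089.
For 80% confidence, z* = 1.282.
So ME = 0.0270.

ME = 0.0270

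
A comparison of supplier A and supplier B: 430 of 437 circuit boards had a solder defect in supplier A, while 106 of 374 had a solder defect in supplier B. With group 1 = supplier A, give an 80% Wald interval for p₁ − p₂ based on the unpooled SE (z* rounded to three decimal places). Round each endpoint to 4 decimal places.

(0.6697, 0.7314)

p̂₁ = 0.98398, p̂₂ = 0.28342, so the observed difference is 0.70056.
Unpooled SE = √(p̂₁(1−p̂₁)/n₁ + p̂₂(1−p̂₂)/n₂) = √(0.000036068 + 0.000543033) = 0.024065.
The 80% critical value is z* = 1.282. Margin of error = 0.03085.
So the interval runs from 0.6697 to 0.7314.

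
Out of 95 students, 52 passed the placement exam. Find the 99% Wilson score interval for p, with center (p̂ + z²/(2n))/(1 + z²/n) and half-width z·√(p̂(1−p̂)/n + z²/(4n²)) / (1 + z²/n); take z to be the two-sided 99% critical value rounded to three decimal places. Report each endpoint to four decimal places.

(0.4171, 0.6715)

Here p̂ = 52/95 = 0.54737 and z = 2.576 (z² = 6.635776).
Denominator 1 + z²/n = 1 + 6.635776/95 = 1.069850.
Adjusted center: (0.54737 + z²/(2n))/1.069850 = 0.54428.
Radicand: p̂(1−p̂)/n + z²/(4n²) = 0.002607960 + 0.000183817 = 0.002791777.
Half-width = z·√(radicand)/denom = 2.576·0.052837/1.069850 = 0.12722.
Interval: 0.54428 ± 0.12722 → (0.4171, 0.6715).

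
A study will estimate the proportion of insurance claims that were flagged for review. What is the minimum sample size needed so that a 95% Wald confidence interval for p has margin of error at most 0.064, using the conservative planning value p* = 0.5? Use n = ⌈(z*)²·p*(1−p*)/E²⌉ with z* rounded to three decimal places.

For 95% confidence, z* = 1.960.
p*(1−p*) = 0.50·0.50 = 0.2500.
Required n before rounding: 3.841600 × 0.2500 / 0.064² = 234.473.
⌈234.473⌉ = 235.

n = 235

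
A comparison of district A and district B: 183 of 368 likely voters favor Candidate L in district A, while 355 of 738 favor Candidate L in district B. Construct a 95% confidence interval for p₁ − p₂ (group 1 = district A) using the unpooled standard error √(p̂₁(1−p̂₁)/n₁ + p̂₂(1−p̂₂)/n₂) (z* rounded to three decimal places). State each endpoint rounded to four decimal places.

(-0.0463, 0.0788)

p̂₁ = 0.49728, p̂₂ = 0.48103, so the observed difference is 0.01625.
Unpooled SE = √(p̂₁(1−p̂₁)/n₁ + p̂₂(1−p̂₂)/n₂) = √(0.000679328 + 0.000338266) = 0.031900.
The 95% critical value is z* = 1.960. Margin = 1.960·0.031900 = 0.06252.
CI: 0.01625 ± 0.06252 = (-0.0463, 0.0788).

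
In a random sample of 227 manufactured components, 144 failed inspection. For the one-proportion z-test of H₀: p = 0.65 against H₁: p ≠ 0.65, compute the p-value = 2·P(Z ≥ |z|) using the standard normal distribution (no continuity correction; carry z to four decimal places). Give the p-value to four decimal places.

With x = 144 successes in n = 227, p̂ = 0.63436.
Under H₀, SE = √(p₀(1−p₀)/n) = √(0.65·0.35/227) = √0.001002203 = 0.031658.
Test statistic (full precision, shown to 4 dp): z = (144/227 − 0.65)/SE₀ ≈ -0.4940.
p-value = 2·P(Z ≥ |z|) with z = -0.4940 → 0.6213.

p-value = 0.6213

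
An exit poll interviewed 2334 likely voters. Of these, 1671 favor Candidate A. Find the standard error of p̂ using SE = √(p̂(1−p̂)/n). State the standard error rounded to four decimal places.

The sample proportion is 1671/2334 = 0.71594.
p̂(1−p̂) = 0.71594·0.28406 = 0.203370.
SE = √(0.203370/2334) = √0.000087134 = 0.0093.

SE = 0.0093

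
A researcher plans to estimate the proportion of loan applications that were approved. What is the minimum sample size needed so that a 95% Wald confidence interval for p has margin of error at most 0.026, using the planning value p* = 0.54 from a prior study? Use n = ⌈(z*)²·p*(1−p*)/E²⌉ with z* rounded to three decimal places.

n = 1412

The 95% critical value is z* = 1.960.
p*(1−p*) = 0.2484.
Required n before rounding: 3.841600 × 0.2484 / 0.026² = 1411.618.
⌈1411.618⌉ = 1412.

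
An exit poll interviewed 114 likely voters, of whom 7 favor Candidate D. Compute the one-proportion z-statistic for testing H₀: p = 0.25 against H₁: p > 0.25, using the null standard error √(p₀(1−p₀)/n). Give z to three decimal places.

z = -4.650

The sample proportion is 7/114 = 0.06140.
SE₀ = √(0.25·0.75/114) = 0.040555.
z = (0.06140 − 0.25)/0.040555 = -0.18860/0.040555 = -4.650.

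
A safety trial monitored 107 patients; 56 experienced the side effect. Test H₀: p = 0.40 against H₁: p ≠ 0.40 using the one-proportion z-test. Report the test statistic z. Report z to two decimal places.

z = 2.60

Sample proportion p̂ = 56/107 = 0.52336.
Under H₀, SE = √(p₀(1−p₀)/n) = √(0.40·0.60/107) = √0.002242991 = 0.047360.
Test statistic: z = 0.12336/0.047360 = 2.60.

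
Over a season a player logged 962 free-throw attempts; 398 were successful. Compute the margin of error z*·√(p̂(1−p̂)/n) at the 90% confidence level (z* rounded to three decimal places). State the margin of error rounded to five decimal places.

p̂ = 398/962 = 0.41372.
SE = √(p̂(1−p̂)/n) = √(0.242556/962) = 0.015879.
For 90% confidence, z* = 1.645.
Margin of error = z*·SE = 1.645 × 0.015879 = 0.02612.

ME = 0.02612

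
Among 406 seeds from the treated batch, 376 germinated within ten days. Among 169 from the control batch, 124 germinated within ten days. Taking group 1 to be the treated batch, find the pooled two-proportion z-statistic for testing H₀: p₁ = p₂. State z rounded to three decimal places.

z = 6.240

Sample proportions: p̂₁ = 376/406 = 0.92611 and p̂₂ = 124/169 = 0.73373.
Pooled p̂ = (376+124)/(406+169) = 500/575 = 0.86957.
Pooled SE = √[0.1134216·0.00838021] ≈ 0.030830.
z = 0.19238/0.030830 = 6.240.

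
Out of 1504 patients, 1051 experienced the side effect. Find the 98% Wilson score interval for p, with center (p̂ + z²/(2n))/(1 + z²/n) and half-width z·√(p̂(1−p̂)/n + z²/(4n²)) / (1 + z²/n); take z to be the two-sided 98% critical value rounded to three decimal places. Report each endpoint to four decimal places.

(0.6706, 0.7256)

Here p̂ = 1051/1504 = 0.69880 and z = 2.326 (z² = 5.410276).
1 + z²/n = 1.003597.
Center = (0.69880 + 0.001799)/1.003597 = 0.69809.
Radicand: p̂(1−p̂)/n + z²/(4n²) = 0.000139945 + 0.000000598 = 0.000140543.
Half-width = 2.326·√0.000140543/1.003597 = 0.02748.
So the interval runs from 0.6706 to 0.7256.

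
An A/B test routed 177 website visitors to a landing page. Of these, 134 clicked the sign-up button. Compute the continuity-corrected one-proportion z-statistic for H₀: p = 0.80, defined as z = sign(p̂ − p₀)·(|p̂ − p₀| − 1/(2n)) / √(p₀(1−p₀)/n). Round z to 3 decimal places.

z = -1.334

The sample proportion is 134/177 = 0.75706. p̂ − p₀ = -0.042938.
Continuity correction 1/(2n) = 1/354 = 0.002825.
Corrected numerator: |-0.042938| − 0.002825 = 0.040113.
SE₀ = √(0.80·0.20/177) = 0.030066.
z = −0.040113/0.030066 = -1.334.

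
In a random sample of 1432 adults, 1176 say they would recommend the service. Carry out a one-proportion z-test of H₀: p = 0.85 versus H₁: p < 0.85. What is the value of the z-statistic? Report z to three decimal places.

Sample proportion p̂ = 1176/1432 = 0.82123.
SE₀ = √(0.85·0.15/1432) = 0.009436.
z = (0.82123 − 0.85)/0.009436 = -0.02877/0.009436 = -3.049.

z = -3.049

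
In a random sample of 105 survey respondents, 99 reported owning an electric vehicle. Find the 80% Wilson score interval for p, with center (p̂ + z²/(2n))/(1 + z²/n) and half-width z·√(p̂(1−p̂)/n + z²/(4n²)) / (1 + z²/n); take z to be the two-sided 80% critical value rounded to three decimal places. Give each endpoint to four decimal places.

(0.9064, 0.9656)

Here p̂ = 99/105 = 0.94286 and z = 1.282 (z² = 1.643524).
Denominator 1 + z²/n = 1 + 1.643524/105 = 1.015653.
Adjusted center: (0.94286 + z²/(2n))/1.015653 = 0.93603.
Radicand: p̂(1−p̂)/n + z²/(4n²) = 0.000513120 + 0.000037268 = 0.000550388.
Half-width = 1.282·√0.000550388/1.015653 = 0.02961.
So the interval runs from 0.9064 to 0.9656.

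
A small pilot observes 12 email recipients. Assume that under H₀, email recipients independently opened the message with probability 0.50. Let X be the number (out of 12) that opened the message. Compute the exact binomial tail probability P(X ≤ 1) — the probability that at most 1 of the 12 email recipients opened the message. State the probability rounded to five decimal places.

X is binomial with n = 12 and p = 0.50.
P(X ≤ 1) = C(12,0)·0.50^0·0.50^12 + C(12,1)·0.50^1·0.50^11.
= 0.000244 + 0.002930 = 0.00317.

P = 0.00317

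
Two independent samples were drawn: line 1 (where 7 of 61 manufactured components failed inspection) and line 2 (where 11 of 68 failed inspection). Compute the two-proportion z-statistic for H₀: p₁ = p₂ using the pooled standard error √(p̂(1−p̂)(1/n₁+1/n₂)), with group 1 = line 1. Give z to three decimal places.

z = -0.769

Sample proportions: p̂₁ = 7/61 = 0.11475 and p̂₂ = 11/68 = 0.16176.
Pooled p̂ = (7+11)/(61+68) = 18/129 = 0.13953.
SE = √[p̂(1−p̂)(1/n₁+1/n₂)] = √[0.13953·0.86047·(1/61+1/68)] ≈ 0.061106.
z = -0.04701/0.061106 = -0.769.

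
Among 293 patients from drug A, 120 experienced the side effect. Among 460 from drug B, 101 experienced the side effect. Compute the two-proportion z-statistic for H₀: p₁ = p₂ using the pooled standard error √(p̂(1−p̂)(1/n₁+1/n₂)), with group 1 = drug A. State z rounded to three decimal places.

z = 5.582

Sample proportions: p̂₁ = 120/293 = 0.40956 and p̂₂ = 101/460 = 0.21957.
Pooling: p̂ = 221/753 = 0.29349.
Pooled SE = √[0.2073547·0.00558688] ≈ 0.034036.
z = 0.18999/0.034036 = 5.582.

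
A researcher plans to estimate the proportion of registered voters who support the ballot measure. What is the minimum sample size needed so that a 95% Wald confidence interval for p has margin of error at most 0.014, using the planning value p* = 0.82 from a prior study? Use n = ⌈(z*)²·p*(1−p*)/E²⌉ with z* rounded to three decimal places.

z* = 1.960 at the 95% level.
p*(1−p*) = 0.1476.
Required n before rounding: 3.841600 × 0.1476 / 0.014² = 2892.960.
Rounding up, n = 2893.

n = 2893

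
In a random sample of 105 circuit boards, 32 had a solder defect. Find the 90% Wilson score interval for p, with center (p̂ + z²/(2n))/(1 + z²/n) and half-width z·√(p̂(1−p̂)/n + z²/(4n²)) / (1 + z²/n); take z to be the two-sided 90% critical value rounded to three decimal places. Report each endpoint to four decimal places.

p̂ = 32/105 = 0.30476; z = 1.645, so z² = 2.706025.
1 + z²/n = 1.025772.
Center = (0.30476 + 0.012886)/1.025772 = 0.30967.
Radicand: p̂(1−p̂)/n + z²/(4n²) = 0.002017925 + 0.000061361 = 0.002079286.
Half-width = z·√(radicand)/denom = 1.645·0.045599/1.025772 = 0.07313.
CI: 0.30967 ± 0.07313 = (0.2365, 0.3828).

(0.2365, 0.3828)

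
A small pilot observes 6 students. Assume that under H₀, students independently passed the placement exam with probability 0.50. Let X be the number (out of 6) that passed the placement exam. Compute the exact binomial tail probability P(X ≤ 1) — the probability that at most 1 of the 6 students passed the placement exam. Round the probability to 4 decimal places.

X is binomial with n = 6 and p = 0.50.
P(X ≤ 1) = C(6,0)·0.50^0·0.50^6 + C(6,1)·0.50^1·0.50^5.
= 0.015625 + 0.093750 = 0.1094.

P = 0.1094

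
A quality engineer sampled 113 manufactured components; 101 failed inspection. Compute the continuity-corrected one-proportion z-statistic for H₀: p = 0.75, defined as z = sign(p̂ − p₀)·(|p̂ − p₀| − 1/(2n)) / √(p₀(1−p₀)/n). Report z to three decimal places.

z = 3.422

With x = 101 successes in n = 113, p̂ = 0.89381. p̂ − p₀ = 0.143805.
1/(2n) = 0.004425.
Corrected numerator: |0.143805| − 0.004425 = 0.139380.
Null standard error: √(0.75·0.25/113) = √0.001659292 = 0.040734.
z = (+)0.139380/0.040734 = 3.422.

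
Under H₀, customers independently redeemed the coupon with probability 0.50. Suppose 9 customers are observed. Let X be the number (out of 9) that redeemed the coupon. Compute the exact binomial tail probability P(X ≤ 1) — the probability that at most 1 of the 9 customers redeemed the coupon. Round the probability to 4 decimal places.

P = 0.0195

X ~ Binomial(n=9, p=0.50).
P(X ≤ 1) = C(9,0)·0.50^0·0.50^9 + C(9,1)·0.50^1·0.50^8.
= 0.001953 + 0.017578 = 0.0195.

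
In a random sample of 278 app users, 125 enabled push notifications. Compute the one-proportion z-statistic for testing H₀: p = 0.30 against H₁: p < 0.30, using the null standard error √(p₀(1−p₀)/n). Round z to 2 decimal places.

z = 5.44

With x = 125 successes in n = 278, p̂ = 0.44964.
Null standard error: √(0.30·0.70/278) = √0.000755396 = 0.027484.
z = (0.44964 − 0.30)/0.027484 = 0.14964/0.027484 = 5.44.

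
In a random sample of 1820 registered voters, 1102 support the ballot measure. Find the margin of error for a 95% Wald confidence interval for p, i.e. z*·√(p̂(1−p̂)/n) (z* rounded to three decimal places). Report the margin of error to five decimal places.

ME = 0.02245

Sample proportion p̂ = 1102/1820 = 0.60549.
Standard error of p̂: √(0.238871/1820) = √0.000131248 = 0.011456.
z* = 1.960 at the 95% level.
ME = 1.960·0.011456 = 0.02245.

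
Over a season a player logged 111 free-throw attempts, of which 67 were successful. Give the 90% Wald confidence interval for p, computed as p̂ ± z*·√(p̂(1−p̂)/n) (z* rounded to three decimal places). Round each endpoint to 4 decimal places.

(0.5272, 0.6800)

The sample proportion is 67/111 = 0.60360.
Standard error of p̂: √(0.239266/111) = √0.002155552 = 0.046428.
z* = 1.645 at the 90% level.
Margin of error: 1.645 × 0.046428 = 0.07637.
CI: 0.60360 ± 0.07637 = (0.5272, 0.6800).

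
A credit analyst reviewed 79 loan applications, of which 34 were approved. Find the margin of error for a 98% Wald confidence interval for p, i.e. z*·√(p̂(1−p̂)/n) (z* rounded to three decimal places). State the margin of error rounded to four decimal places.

ME = 0.1296

With x = 34 successes in n = 79, p̂ = 0.43038.
SE(p̂) = √(0.43038·0.56962/79) = 0.055706.
For 98% confidence, z* = 2.326.
So ME = 0.1296.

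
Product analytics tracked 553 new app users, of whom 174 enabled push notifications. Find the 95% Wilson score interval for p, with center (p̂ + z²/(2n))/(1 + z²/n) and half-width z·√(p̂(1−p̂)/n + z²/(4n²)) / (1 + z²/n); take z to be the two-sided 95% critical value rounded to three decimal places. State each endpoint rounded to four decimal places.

p̂ = 174/553 = 0.31465; z = 1.960, so z² = 3.841600.
1 + z²/n = 1.006947.
Center = (0.31465 + 0.003473)/1.006947 = 0.31593.
Radicand: p̂(1−p̂)/n + z²/(4n²) = 0.000389954 + 0.000003141 = 0.000393095.
Half-width = z·√(radicand)/denom = 1.960·0.019827/1.006947 = 0.03859.
Interval: 0.31593 ± 0.03859 → (0.2773, 0.3545).

(0.2773, 0.3545)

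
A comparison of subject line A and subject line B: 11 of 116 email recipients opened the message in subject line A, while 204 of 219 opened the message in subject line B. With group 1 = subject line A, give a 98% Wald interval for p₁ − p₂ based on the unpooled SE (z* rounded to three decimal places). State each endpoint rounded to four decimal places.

p̂₁ = 11/116 = 0.09483, p̂₂ = 204/219 = 0.93151; p̂₁ − p̂₂ = -0.83668.
Unpooled SE = √(p̂₁(1−p̂₁)/n₁ + p̂₂(1−p̂₂)/n₂) = √(0.000739960 + 0.000291333) = 0.032114.
z* = 2.326 at the 98% level. Margin = 2.326·0.032114 = 0.07470.
Interval: -0.83668 ± 0.07470 → (-0.9114, -0.7620).

(-0.9114, -0.7620)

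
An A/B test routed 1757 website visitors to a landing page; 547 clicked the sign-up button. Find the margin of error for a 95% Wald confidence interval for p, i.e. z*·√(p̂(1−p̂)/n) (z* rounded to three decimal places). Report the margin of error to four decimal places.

ME = 0.0217

p̂ = 547/1757 = 0.31133.
SE(p̂) = √(0.31133·0.68867/1757) = 0.011047.
For 95% confidence, z* = 1.960.
ME = 1.960·0.011047 = 0.0217.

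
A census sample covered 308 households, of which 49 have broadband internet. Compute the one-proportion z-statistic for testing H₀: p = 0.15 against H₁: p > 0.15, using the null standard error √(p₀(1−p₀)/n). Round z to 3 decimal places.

p̂ = 49/308 = 0.15909.
Under H₀, SE = √(p₀(1−p₀)/n) = √(0.15·0.85/308) = √0.000413961 = 0.020346.
z = (0.15909 − 0.15)/0.020346 = 0.00909/0.020346 = 0.447.

z = 0.447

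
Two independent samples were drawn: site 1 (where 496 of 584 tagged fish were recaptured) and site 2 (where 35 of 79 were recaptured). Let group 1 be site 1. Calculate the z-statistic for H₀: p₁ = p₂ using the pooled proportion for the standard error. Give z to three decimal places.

z = 8.487

p̂₁ = 496/584 = 0.84932, p̂₂ = 35/79 = 0.44304.
Pooling: p̂ = 531/663 = 0.80090.
SE = √[p̂(1−p̂)(1/n₁+1/n₂)] = √[0.80090·0.19910·(1/584+1/79)] ≈ 0.047869.
z = 0.40628/0.047869 = 8.487.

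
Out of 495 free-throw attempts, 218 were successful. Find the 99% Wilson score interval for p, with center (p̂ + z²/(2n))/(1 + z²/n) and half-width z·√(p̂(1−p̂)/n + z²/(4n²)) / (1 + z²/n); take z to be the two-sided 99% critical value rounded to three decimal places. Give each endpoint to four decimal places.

p̂ = 218/495 = 0.44040; z = 2.576, so z² = 6.635776.
Denominator 1 + z²/n = 1 + 6.635776/495 = 1.013406.
Adjusted center: (0.44040 + z²/(2n))/1.013406 = 0.44119.
Radicand: p̂(1−p̂)/n + z²/(4n²) = 0.000497875 + 0.000006771 = 0.000504646.
Half-width = z·√(radicand)/denom = 2.576·0.022464/1.013406 = 0.05710.
CI: 0.44119 ± 0.05710 = (0.3841, 0.4983).

(0.3841, 0.4983)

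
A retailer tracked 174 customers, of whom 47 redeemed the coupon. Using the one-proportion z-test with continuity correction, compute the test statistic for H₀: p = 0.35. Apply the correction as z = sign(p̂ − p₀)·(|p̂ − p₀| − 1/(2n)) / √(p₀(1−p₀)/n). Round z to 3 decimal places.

z = -2.130

With x = 47 successes in n = 174, p̂ = 0.27011. p̂ − p₀ = -0.079885.
1/(2n) = 0.002874.
Corrected numerator: |-0.079885| − 0.002874 = 0.077011.
Under H₀, SE = √(p₀(1−p₀)/n) = √(0.35·0.65/174) = √0.001307471 = 0.036159.
z = −0.077011/0.036159 = -2.130.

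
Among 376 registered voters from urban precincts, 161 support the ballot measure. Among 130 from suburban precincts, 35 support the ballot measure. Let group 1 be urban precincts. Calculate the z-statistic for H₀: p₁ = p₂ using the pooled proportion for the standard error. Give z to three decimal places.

z = 3.207

Sample proportions: p̂₁ = 161/376 = 0.42819 and p̂₂ = 35/130 = 0.26923.
Pooled p̂ = (161+35)/(376+130) = 196/506 = 0.38735.
SE = √[p̂(1−p̂)(1/n₁+1/n₂)] = √[0.38735·0.61265·(1/376+1/130)] ≈ 0.049564.
z = (p̂₁ − p̂₂)/SE = (0.42819 − 0.26923)/0.049564 = 0.15896/0.049564 = 3.207.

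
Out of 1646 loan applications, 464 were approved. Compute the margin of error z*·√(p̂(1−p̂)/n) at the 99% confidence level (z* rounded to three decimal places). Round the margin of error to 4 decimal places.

The sample proportion is 464/1646 = 0.28190.
SE(p̂) = √(0.28190·0.71810/1646) = 0.011090.
The 99% critical value is z* = 2.576.
ME = 2.576·0.011090 = 0.0286.

ME = 0.0286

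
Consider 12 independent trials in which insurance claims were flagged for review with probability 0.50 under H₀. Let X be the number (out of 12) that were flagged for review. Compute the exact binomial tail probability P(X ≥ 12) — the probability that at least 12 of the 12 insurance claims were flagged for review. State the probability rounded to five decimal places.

P = 0.00024

X is binomial with n = 12 and p = 0.50.
P(X ≥ 12) = C(12,12)·0.50^12·0.50^0.
= 0.000244 = 0.00024.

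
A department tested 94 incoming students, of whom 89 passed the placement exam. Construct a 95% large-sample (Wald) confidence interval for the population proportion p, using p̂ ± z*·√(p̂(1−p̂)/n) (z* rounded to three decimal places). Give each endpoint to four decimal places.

(0.9014, 0.9922)

The sample proportion is 89/94 = 0.94681.
SE(p̂) = √(0.94681·0.05319/94) = 0.023147.
For 95% confidence, z* = 1.960.
Margin = 1.960·0.023147 = 0.04537.
CI: 0.94681 ± 0.04537 = (0.9014, 0.9922).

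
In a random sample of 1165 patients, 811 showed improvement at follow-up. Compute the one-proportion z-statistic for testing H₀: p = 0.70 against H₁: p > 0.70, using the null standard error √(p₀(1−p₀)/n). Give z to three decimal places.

With x = 811 successes in n = 1165, p̂ = 0.69614.
Null standard error: √(0.70·0.30/1165) = √0.000180258 = 0.013426.
z = (0.69614 − 0.70)/0.013426 = -0.00386/0.013426 = -0.288.

z = -0.288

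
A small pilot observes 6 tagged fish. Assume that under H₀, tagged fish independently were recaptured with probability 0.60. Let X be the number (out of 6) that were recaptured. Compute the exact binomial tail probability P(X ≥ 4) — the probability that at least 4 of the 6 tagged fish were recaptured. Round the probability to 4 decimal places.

P = 0.5443

X ~ Binomial(n=6, p=0.60).
P(X ≥ 4) = C(6,4)·0.60^4·0.40^2 + C(6,5)·0.60^5·0.40^1 + C(6,6)·0.60^6·0.40^0.
= 0.311040 + 0.186624 + 0.046656 = 0.5443.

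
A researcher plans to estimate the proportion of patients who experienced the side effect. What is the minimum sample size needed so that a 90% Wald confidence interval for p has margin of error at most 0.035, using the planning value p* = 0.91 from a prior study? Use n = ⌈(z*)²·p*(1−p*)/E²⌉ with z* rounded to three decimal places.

n = 181

For 90% confidence, z* = 1.645.
p*(1−p*) = 0.0819.
Required n before rounding: 2.706025 × 0.0819 / 0.035² = 180.917.
Rounding up, n = 181.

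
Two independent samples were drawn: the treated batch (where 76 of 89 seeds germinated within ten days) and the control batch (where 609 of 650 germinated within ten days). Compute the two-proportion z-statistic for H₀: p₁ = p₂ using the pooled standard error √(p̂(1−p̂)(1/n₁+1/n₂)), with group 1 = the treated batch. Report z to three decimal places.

z = -2.821

p̂₁ = 76/89 = 0.85393, p̂₂ = 609/650 = 0.93692.
Pooled p̂ = (76+609)/(89+650) = 685/739 = 0.92693.
Pooled SE = √[0.0677322·0.01277442] ≈ 0.029415.
z = (p̂₁ − p̂₂)/SE = (0.85393 − 0.93692)/0.029415 = -0.08299/0.029415 = -2.821.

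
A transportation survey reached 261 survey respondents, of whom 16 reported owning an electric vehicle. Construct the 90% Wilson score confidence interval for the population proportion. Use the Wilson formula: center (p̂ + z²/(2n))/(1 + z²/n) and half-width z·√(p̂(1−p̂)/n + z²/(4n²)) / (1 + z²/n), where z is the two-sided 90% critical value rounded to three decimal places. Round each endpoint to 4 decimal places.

(0.0411, 0.0905)

Here p̂ = 16/261 = 0.06130 and z = 1.645 (z² = 2.706025).
1 + z²/n = 1.010368.
Center = (0.06130 + 0.005184)/1.010368 = 0.06580.
Radicand: p̂(1−p̂)/n + z²/(4n²) = 0.000220478 + 0.000009931 = 0.000230409.
Half-width = z·√(radicand)/denom = 1.645·0.015179/1.010368 = 0.02471.
CI: 0.06580 ± 0.02471 = (0.0411, 0.0905).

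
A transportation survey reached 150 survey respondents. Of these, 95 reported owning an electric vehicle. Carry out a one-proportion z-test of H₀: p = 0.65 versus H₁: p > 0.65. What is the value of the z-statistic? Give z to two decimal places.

With x = 95 successes in n = 150, p̂ = 0.63333.
Under H₀, SE = √(p₀(1−p₀)/n) = √(0.65·0.35/150) = √0.001516667 = 0.038944.
z = (p̂ − p₀)/SE = (0.63333 − 0.65)/0.038944 = -0.43.

z = -0.43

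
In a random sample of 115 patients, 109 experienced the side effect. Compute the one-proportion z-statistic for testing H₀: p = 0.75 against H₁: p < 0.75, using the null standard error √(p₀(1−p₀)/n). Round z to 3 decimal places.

z = 4.899

The sample proportion is 109/115 = 0.94783.
Null standard error: √(0.75·0.25/115) = √0.001630435 = 0.040379.
z = (0.94783 − 0.75)/0.040379 = 0.19783/0.040379 = 4.899.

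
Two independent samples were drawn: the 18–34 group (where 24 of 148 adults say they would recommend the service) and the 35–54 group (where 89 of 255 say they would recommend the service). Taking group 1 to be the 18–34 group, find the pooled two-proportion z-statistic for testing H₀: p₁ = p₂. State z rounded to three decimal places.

z = -4.026

p̂₁ = 24/148 = 0.16216, p̂₂ = 89/255 = 0.34902.
Pooling: p̂ = 113/403 = 0.28040.
Pooled SE = √[0.2017745·0.01067833] ≈ 0.046418.
z = -0.18686/0.046418 = -4.026.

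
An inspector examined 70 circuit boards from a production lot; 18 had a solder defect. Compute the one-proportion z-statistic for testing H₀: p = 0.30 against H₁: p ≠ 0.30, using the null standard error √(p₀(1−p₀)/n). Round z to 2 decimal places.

p̂ = 18/70 = 0.25714.
Under H₀, SE = √(p₀(1−p₀)/n) = √(0.30·0.70/70) = √0.003000000 = 0.054772.
z = (p̂ − p₀)/SE = (0.25714 − 0.30)/0.054772 = -0.78.

z = -0.78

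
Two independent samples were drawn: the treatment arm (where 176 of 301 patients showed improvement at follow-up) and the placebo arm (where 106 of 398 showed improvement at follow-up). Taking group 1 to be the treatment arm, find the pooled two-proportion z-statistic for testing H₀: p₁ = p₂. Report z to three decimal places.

p̂₁ = 176/301 = 0.58472, p̂₂ = 106/398 = 0.26633.
Pooling: p̂ = 282/699 = 0.40343.
Pooled SE = √[0.2406749·0.00583482] ≈ 0.037474.
z = 0.31839/0.037474 = 8.496.

z = 8.496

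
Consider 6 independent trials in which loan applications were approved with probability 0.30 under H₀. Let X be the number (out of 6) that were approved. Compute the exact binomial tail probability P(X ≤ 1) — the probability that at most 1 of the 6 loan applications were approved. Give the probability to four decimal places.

X is binomial with n = 6 and p = 0.30.
P(X ≤ 1) = C(6,0)·0.30^0·0.70^6 + C(6,1)·0.30^1·0.70^5.
= 0.117649 + 0.302526 = 0.4202.

P = 0.4202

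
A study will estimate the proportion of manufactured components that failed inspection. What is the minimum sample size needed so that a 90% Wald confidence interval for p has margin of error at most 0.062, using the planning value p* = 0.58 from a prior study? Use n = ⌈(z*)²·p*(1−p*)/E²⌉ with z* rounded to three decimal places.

For 90% confidence, z* = 1.645.
p*(1−p*) = 0.58·0.42 = 0.2436.
(z*)²·p*(1−p*)/E² = 2.706025·0.2436/0.003844 = 171.485.
⌈171.485⌉ = 172.

n = 172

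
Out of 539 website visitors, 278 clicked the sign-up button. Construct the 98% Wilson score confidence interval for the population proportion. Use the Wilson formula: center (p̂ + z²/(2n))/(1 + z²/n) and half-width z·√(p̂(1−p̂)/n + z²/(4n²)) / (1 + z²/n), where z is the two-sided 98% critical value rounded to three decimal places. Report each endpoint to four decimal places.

(0.4658, 0.5654)

p̂ = 278/539 = 0.51577; z = 2.326, so z² = 5.410276.
Denominator 1 + z²/n = 1 + 5.410276/539 = 1.010038.
Center = (0.51577 + 0.005019)/1.010038 = 0.51561.
Radicand: p̂(1−p̂)/n + z²/(4n²) = 0.000463360 + 0.000004656 = 0.000468016.
Half-width = z·√(radicand)/denom = 2.326·0.021634/1.010038 = 0.04982.
So the interval runs from 0.4658 to 0.5654.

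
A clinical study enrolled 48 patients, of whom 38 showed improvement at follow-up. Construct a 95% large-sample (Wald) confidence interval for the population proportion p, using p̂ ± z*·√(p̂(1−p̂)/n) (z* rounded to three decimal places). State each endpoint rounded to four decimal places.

Sample proportion p̂ = 38/48 = 0.79167.
SE(p̂) = √(0.79167·0.20833/48) = 0.058618.
z* = 1.960 at the 95% level.
Margin of error: 1.960 × 0.058618 = 0.11489.
Interval: 0.79167 ± 0.11489 → (0.6768, 0.9066).

(0.6768, 0.9066)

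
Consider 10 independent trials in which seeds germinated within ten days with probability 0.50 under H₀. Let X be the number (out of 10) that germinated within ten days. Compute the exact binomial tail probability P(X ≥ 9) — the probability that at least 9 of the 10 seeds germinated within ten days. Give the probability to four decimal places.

P = 0.0107

X is binomial with n = 10 and p = 0.50.
P(X ≥ 9) = C(10,9)·0.50^9·0.50^1 + C(10,10)·0.50^10·0.50^0.
= 0.009766 + 0.000977 = 0.0107.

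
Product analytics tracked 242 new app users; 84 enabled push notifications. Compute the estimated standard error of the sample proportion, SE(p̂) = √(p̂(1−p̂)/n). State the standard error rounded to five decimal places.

SE = 0.03060

p̂ = 84/242 = 0.34711.
p̂(1−p̂) = 0.34711·0.65289 = 0.226625.
SE = √(0.226625/242) = √0.000936467 = 0.03060.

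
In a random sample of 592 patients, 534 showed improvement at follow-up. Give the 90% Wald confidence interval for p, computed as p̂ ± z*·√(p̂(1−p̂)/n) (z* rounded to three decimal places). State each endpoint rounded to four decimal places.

(0.8819, 0.9221)

With x = 534 successes in n = 592, p̂ = 0.90203.
SE = √(p̂(1−p̂)/n) = √(0.088374/592) = 0.012218.
For 90% confidence, z* = 1.645.
Margin = 1.645·0.012218 = 0.02010.
Interval: 0.90203 ± 0.02010 → (0.8819, 0.9221).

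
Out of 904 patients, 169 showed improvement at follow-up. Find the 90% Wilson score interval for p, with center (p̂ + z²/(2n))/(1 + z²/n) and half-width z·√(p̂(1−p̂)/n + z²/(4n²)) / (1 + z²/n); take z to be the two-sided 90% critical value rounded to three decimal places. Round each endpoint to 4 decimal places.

p̂ = 169/904 = 0.18695; z = 1.645, so z² = 2.706025.
Denominator 1 + z²/n = 1 + 2.706025/904 = 1.002993.
Adjusted center: (0.18695 + z²/(2n))/1.002993 = 0.18788.
Radicand: p̂(1−p̂)/n + z²/(4n²) = 0.000168139 + 0.000000828 = 0.000168967.
Half-width = z·√(radicand)/denom = 1.645·0.012999/1.002993 = 0.02132.
So the interval runs from 0.1666 to 0.2092.

(0.1666, 0.2092)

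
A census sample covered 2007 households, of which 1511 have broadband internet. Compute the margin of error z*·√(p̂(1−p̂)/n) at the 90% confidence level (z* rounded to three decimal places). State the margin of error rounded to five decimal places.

The sample proportion is 1511/2007 = 0.75286.
SE(p̂) = √(0.75286·0.24714/2007) = 0.009628.
z* = 1.645 at the 90% level.
ME = 1.645·0.009628 = 0.01584.

ME = 0.01584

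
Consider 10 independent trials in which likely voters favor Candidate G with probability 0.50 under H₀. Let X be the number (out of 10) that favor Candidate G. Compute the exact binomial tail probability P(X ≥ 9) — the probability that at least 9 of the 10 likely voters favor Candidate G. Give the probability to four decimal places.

P = 0.0107

X ~ Binomial(n=10, p=0.50).
P(X ≥ 9) = C(10,9)·0.50^9·0.50^1 + C(10,10)·0.50^10·0.50^0.
= 0.009766 + 0.000977 = 0.0107.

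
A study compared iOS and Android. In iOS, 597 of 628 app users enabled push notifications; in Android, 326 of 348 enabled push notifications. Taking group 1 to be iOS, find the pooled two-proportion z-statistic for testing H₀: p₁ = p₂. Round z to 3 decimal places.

Sample proportions: p̂₁ = 597/628 = 0.95064 and p̂₂ = 326/348 = 0.93678.
Pooled p̂ = (597+326)/(628+348) = 923/976 = 0.94570.
SE = √[p̂(1−p̂)(1/n₁+1/n₂)] = √[0.94570·0.05430·(1/628+1/348)] ≈ 0.015144.
z = (p̂₁ − p̂₂)/SE = (0.95064 − 0.93678)/0.015144 = 0.01386/0.015144 = 0.915.

z = 0.915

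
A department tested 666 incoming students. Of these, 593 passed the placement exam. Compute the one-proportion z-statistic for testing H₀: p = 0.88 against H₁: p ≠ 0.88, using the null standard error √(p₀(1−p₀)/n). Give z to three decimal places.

z = 0.825

Sample proportion p̂ = 593/666 = 0.89039.
SE₀ = √(0.88·0.12/666) = 0.012592.
z = (0.89039 − 0.88)/0.012592 = 0.01039/0.012592 = 0.825.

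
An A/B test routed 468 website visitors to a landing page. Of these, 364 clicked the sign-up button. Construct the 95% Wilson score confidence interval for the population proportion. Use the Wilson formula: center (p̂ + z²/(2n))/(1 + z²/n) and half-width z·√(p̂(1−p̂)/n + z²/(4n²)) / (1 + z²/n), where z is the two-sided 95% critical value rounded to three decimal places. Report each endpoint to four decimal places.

p̂ = 364/468 = 0.77778; z = 1.960, so z² = 3.841600.
1 + z²/n = 1.008209.
Adjusted center: (0.77778 + z²/(2n))/1.008209 = 0.77552.
Radicand: p̂(1−p̂)/n + z²/(4n²) = 0.000369315 + 0.000004385 = 0.000373700.
Half-width = z·√(radicand)/denom = 1.960·0.019331/1.008209 = 0.03758.
CI: 0.77552 ± 0.03758 = (0.7379, 0.8131).

(0.7379, 0.8131)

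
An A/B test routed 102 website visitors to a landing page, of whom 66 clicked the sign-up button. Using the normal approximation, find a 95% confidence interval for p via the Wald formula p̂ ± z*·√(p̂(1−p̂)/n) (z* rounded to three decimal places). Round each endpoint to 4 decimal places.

(0.5543, 0.7398)

p̂ = 66/102 = 0.64706.
SE = √(p̂(1−p̂)/n) = √(0.228374/102) = 0.047318.
For 95% confidence, z* = 1.960.
Margin of error: 1.960 × 0.047318 = 0.09274.
So the interval runs from 0.5543 to 0.7398.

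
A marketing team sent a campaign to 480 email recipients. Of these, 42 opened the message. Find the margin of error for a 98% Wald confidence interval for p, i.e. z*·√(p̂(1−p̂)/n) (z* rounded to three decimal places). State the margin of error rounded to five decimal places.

ME = 0.03000

With x = 42 successes in n = 480, p̂ = 0.08750.
Standard error of p̂: √(0.079844/480) = √0.000166341 = 0.012897.
The 98% critical value is z* = 2.326.
So ME = 0.03000.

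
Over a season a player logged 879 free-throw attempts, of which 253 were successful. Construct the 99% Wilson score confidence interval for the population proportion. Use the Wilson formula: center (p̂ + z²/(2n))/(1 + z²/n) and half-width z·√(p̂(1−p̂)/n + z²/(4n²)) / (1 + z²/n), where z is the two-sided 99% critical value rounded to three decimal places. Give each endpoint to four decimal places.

p̂ = 253/879 = 0.28783; z = 2.576, so z² = 6.635776.
1 + z²/n = 1.007549.
Center = (0.28783 + 0.003775)/1.007549 = 0.28942.
Radicand: p̂(1−p̂)/n + z²/(4n²) = 0.000233200 + 0.000002147 = 0.000235347.
Half-width = z·√(radicand)/denom = 2.576·0.015341/1.007549 = 0.03922.
So the interval runs from 0.2502 to 0.3286.

(0.2502, 0.3286)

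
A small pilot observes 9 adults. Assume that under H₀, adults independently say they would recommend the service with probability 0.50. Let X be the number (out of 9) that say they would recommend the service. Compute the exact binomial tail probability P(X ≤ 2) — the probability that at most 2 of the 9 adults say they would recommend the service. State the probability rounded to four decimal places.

P = 0.0898

X ~ Binomial(n=9, p=0.50).
P(X ≤ 2) = C(9,0)·0.50^0·0.50^9 + C(9,1)·0.50^1·0.50^8 + C(9,2)·0.50^2·0.50^7.
= 0.001953 + 0.017578 + 0.070312 = 0.0898.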